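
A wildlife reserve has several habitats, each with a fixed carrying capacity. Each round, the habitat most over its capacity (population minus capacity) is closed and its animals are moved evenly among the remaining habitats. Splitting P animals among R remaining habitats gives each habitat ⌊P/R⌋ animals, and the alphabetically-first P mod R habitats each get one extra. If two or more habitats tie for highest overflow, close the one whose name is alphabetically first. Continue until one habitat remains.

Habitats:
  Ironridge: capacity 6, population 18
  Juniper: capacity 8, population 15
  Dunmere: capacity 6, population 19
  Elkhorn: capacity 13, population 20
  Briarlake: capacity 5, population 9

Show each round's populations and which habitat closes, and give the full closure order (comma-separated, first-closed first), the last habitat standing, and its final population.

Round 1: Briarlake=9 Dunmere=19 Elkhorn=20 Ironridge=18 Juniper=15 → close Dunmere (overflow 13)
  19÷4 = 4 each, +1 to first 3
Round 2: Briarlake=14 Elkhorn=25 Ironridge=23 Juniper=19 → close Ironridge (overflow 17)
  23÷3 = 7 each, +1 to first 2
Round 3: Briarlake=22 Elkhorn=33 Juniper=26 → close Elkhorn (overflow 20)
  33÷2 = 16 each, +1 to first 1
Round 4: Briarlake=39 Juniper=42 → close Briarlake (overflow 34)
  39÷1 = 39 each, +1 to first 0

Closure order: Dunmere, Ironridge, Elkhorn, Briarlake
Last habitat: Juniper with 81 animals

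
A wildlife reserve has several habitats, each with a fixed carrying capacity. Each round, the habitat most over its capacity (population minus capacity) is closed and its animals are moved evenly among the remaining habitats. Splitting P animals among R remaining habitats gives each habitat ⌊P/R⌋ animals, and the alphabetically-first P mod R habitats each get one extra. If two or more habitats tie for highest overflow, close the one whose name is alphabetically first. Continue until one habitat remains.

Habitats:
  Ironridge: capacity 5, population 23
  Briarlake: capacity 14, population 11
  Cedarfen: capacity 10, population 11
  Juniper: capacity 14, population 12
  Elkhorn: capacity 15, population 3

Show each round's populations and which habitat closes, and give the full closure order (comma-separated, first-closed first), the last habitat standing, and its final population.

Round 1: Briarlake=11 Cedarfen=11 Elkhorn=3 Ironridge=23 Juniper=12 → close Ironridge (overflow 18)
  23÷4 = 5 each, +1 to first 3
Round 2: Briarlake=17 Cedarfen=17 Elkhorn=9 Juniper=17 → close Cedarfen (overflow 7)
  17÷3 = 5 each, +1 to first 2
Round 3: Briarlake=23 Elkhorn=15 Juniper=22 → close Briarlake (overflow 9)
  23÷2 = 11 each, +1 to first 1
Round 4: Elkhorn=27 Juniper=33 → close Juniper (overflow 19)
  33÷1 = 33 each, +1 to first 0

Closure order: Ironridge, Cedarfen, Briarlake, Juniper
Last habitat: Elkhorn with 60 animals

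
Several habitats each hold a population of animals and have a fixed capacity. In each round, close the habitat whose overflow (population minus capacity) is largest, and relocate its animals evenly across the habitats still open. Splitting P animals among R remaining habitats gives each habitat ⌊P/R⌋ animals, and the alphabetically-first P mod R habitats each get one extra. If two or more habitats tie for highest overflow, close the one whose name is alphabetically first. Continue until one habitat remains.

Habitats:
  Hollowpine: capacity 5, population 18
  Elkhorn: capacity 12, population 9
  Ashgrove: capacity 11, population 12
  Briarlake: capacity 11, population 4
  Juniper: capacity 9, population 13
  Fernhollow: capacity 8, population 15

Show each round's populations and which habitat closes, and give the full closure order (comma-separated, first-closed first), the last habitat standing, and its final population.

Closure order: Hollowpine, Fernhollow, Juniper, Ashgrove, Elkhorn
Last habitat: Briarlake with 71 animals

Round 1: Ashgrove=12 Briarlake=4 Elkhorn=9 Fernhollow=15 Hollowpine=18 Juniper=13 → close Hollowpine (overflow 13)
  18÷5 = 3 each, +1 to first 3
Round 2: Ashgrove=16 Briarlake=8 Elkhorn=13 Fernhollow=18 Juniper=16 → close Fernhollow (overflow 10)
  18÷4 = 4 each, +1 to first 2
Round 3: Ashgrove=21 Briarlake=13 Elkhorn=17 Juniper=20 → close Juniper (overflow 11)
  20÷3 = 6 each, +1 to first 2
Round 4: Ashgrove=28 Briarlake=20 Elkhorn=23 → close Ashgrove (overflow 17)
  28÷2 = 14 each, +1 to first 0
Round 5: Briarlake=34 Elkhorn=37 → close Elkhorn (overflow 25)
  37÷1 = 37 each, +1 to first 0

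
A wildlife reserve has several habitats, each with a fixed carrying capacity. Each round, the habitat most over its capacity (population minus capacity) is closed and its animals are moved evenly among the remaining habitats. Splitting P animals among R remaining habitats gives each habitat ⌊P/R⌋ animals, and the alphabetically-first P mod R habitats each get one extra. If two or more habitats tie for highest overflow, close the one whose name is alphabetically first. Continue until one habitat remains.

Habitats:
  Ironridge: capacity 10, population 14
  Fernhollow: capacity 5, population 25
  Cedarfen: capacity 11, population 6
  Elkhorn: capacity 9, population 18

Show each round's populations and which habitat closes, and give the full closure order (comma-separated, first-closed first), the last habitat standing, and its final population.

Closure order: Fernhollow, Elkhorn, Ironridge
Last habitat: Cedarfen with 63 animals

Round 1: Cedarfen=6 Elkhorn=18 Fernhollow=25 Ironridge=14 → close Fernhollow (overflow 20)
  25÷3 = 8 each, +1 to first 1
Round 2: Cedarfen=15 Elkhorn=26 Ironridge=22 → close Elkhorn (overflow 17)
  26÷2 = 13 each, +1 to first 0
Round 3: Cedarfen=28 Ironridge=35 → close Ironridge (overflow 25)
  35÷1 = 35 each, +1 to first 0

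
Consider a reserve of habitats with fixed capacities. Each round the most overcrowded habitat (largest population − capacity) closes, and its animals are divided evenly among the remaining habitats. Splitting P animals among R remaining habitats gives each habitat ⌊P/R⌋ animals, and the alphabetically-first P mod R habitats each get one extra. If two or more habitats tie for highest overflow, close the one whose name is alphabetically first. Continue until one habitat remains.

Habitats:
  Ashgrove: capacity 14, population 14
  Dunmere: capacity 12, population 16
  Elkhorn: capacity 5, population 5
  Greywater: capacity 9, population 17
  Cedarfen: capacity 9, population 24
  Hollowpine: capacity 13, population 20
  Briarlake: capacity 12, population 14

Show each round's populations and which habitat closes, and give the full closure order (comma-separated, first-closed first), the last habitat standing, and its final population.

Closure order: Cedarfen, Greywater, Hollowpine, Dunmere, Ashgrove, Briarlake
Last habitat: Elkhorn with 110 animals

Round 1: Ashgrove=14 Briarlake=14 Cedarfen=24 Dunmere=16 Elkhorn=5 Greywater=17 Hollowpine=20 → close Cedarfen (overflow 15)
  24÷6 = 4 each, +1 to first 0
Round 2: Ashgrove=18 Briarlake=18 Dunmere=20 Elkhorn=9 Greywater=21 Hollowpine=24 → close Greywater (overflow 12)
  21÷5 = 4 each, +1 to first 1
Round 3: Ashgrove=23 Briarlake=22 Dunmere=24 Elkhorn=13 Hollowpine=28 → close Hollowpine (overflow 15)
  28÷4 = 7 each, +1 to first 0
Round 4: Ashgrove=30 Briarlake=29 Dunmere=31 Elkhorn=20 → close Dunmere (overflow 19)
  31÷3 = 10 each, +1 to first 1
Round 5: Ashgrove=41 Briarlake=39 Elkhorn=30 → close Ashgrove (overflow 27)
  41÷2 = 20 each, +1 to first 1
Round 6: Briarlake=60 Elkhorn=50 → close Briarlake (overflow 48)
  60÷1 = 60 each, +1 to first 0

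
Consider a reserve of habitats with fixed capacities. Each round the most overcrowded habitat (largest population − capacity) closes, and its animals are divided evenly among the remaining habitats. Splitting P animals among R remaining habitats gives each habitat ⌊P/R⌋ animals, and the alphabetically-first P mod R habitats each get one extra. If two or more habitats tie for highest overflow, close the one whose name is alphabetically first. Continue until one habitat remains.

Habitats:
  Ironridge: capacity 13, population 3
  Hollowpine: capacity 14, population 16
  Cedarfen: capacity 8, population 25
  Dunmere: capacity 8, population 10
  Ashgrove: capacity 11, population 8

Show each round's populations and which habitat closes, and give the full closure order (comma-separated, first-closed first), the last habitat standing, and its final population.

Closure order: Cedarfen, Dunmere, Hollowpine, Ashgrove
Last habitat: Ironridge with 62 animals

Round 1: Ashgrove=8 Cedarfen=25 Dunmere=10 Hollowpine=16 Ironridge=3 → close Cedarfen (overflow 17)
  25÷4 = 6 each, +1 to first 1
Round 2: Ashgrove=15 Dunmere=16 Hollowpine=22 Ironridge=9 → close Dunmere (overflow 8)
  16÷3 = 5 each, +1 to first 1
Round 3: Ashgrove=21 Hollowpine=27 Ironridge=14 → close Hollowpine (overflow 13)
  27÷2 = 13 each, +1 to first 1
Round 4: Ashgrove=35 Ironridge=27 → close Ashgrove (overflow 24)
  35÷1 = 35 each, +1 to first 0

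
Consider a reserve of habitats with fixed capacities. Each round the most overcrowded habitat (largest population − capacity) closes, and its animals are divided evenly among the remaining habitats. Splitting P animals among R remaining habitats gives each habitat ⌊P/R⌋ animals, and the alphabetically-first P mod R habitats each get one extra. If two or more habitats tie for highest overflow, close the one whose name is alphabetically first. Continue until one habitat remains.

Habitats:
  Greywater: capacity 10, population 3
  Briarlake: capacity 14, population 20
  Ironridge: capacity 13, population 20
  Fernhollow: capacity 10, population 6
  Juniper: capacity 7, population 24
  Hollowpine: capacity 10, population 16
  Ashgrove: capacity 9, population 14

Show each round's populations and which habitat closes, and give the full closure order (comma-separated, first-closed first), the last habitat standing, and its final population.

Round 1: Ashgrove=14 Briarlake=20 Fernhollow=6 Greywater=3 Hollowpine=16 Ironridge=20 Juniper=24 → close Juniper (overflow 17)
  24÷6 = 4 each, +1 to first 0
Round 2: Ashgrove=18 Briarlake=24 Fernhollow=10 Greywater=7 Hollowpine=20 Ironridge=24 → close Ironridge (overflow 11)
  24÷5 = 4 each, +1 to first 4
Round 3: Ashgrove=23 Briarlake=29 Fernhollow=15 Greywater=12 Hollowpine=24 → close Briarlake (overflow 15)
  29÷4 = 7 each, +1 to first 1
Round 4: Ashgrove=31 Fernhollow=22 Greywater=19 Hollowpine=31 → close Ashgrove (overflow 22)
  31÷3 = 10 each, +1 to first 1
Round 5: Fernhollow=33 Greywater=29 Hollowpine=41 → close Hollowpine (overflow 31)
  41÷2 = 20 each, +1 to first 1
Round 6: Fernhollow=54 Greywater=49 → close Fernhollow (overflow 44)
  54÷1 = 54 each, +1 to first 0

Closure order: Juniper, Ironridge, Briarlake, Ashgrove, Hollowpine, Fernhollow
Last habitat: Greywater with 103 animals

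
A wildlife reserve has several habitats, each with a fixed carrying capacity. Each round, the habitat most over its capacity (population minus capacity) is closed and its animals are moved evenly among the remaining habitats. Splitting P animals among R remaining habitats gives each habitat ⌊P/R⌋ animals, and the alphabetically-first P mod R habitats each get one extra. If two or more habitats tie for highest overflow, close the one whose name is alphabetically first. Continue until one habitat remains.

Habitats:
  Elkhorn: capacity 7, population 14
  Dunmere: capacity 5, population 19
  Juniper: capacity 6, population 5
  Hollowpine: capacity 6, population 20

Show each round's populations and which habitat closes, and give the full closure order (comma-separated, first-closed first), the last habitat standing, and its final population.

Round 1: Dunmere=19 Elkhorn=14 Hollowpine=20 Juniper=5 → close Dunmere (overflow 14)
  19÷3 = 6 each, +1 to first 1
Round 2: Elkhorn=21 Hollowpine=26 Juniper=11 → close Hollowpine (overflow 20)
  26÷2 = 13 each, +1 to first 0
Round 3: Elkhorn=34 Juniper=24 → close Elkhorn (overflow 27)
  34÷1 = 34 each, +1 to first 0

Closure order: Dunmere, Hollowpine, Elkhorn
Last habitat: Juniper with 58 animals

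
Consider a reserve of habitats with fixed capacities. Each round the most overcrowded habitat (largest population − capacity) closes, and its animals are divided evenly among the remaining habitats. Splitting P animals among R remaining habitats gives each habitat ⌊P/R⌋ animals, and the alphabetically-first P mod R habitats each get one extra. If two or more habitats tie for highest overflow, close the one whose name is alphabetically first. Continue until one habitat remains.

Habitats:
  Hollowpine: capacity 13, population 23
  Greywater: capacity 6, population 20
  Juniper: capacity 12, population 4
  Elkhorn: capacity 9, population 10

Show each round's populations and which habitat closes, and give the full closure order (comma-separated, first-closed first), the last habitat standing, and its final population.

Round 1: Elkhorn=10 Greywater=20 Hollowpine=23 Juniper=4 → close Greywater (overflow 14)
  20÷3 = 6 each, +1 to first 2
Round 2: Elkhorn=17 Hollowpine=30 Juniper=10 → close Hollowpine (overflow 17)
  30÷2 = 15 each, +1 to first 0
Round 3: Elkhorn=32 Juniper=25 → close Elkhorn (overflow 23)
  32÷1 = 32 each, +1 to first 0

Closure order: Greywater, Hollowpine, Elkhorn
Last habitat: Juniper with 57 animals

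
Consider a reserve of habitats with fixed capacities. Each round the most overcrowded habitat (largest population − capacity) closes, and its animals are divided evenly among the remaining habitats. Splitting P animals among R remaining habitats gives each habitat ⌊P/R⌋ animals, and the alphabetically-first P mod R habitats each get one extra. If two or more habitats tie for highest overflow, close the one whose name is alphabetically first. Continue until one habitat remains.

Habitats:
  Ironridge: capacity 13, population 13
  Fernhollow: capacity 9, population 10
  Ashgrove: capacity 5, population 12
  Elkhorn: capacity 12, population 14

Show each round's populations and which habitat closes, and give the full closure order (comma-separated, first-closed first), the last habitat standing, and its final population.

Round 1: Ashgrove=12 Elkhorn=14 Fernhollow=10 Ironridge=13 → close Ashgrove (overflow 7)
  12÷3 = 4 each, +1 to first 0
Round 2: Elkhorn=18 Fernhollow=14 Ironridge=17 → close Elkhorn (overflow 6)
  18÷2 = 9 each, +1 to first 0
Round 3: Fernhollow=23 Ironridge=26 → close Fernhollow (overflow 14)
  23÷1 = 23 each, +1 to first 0

Closure order: Ashgrove, Elkhorn, Fernhollow
Last habitat: Ironridge with 49 animals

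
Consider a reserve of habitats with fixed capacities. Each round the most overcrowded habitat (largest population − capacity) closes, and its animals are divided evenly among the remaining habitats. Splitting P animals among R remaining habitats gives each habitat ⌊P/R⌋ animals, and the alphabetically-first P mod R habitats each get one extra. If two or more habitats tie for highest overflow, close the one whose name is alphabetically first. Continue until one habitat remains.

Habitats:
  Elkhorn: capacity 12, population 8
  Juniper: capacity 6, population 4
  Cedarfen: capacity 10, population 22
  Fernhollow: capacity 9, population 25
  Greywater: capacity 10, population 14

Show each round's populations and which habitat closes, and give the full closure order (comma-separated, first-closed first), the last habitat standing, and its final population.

Round 1: Cedarfen=22 Elkhorn=8 Fernhollow=25 Greywater=14 Juniper=4 → close Fernhollow (overflow 16)
  25÷4 = 6 each, +1 to first 1
Round 2: Cedarfen=29 Elkhorn=14 Greywater=20 Juniper=10 → close Cedarfen (overflow 19)
  29÷3 = 9 each, +1 to first 2
Round 3: Elkhorn=24 Greywater=30 Juniper=19 → close Greywater (overflow 20)
  30÷2 = 15 each, +1 to first 0
Round 4: Elkhorn=39 Juniper=34 → close Juniper (overflow 28)
  34÷1 = 34 each, +1 to first 0

Closure order: Fernhollow, Cedarfen, Greywater, Juniper
Last habitat: Elkhorn with 73 animals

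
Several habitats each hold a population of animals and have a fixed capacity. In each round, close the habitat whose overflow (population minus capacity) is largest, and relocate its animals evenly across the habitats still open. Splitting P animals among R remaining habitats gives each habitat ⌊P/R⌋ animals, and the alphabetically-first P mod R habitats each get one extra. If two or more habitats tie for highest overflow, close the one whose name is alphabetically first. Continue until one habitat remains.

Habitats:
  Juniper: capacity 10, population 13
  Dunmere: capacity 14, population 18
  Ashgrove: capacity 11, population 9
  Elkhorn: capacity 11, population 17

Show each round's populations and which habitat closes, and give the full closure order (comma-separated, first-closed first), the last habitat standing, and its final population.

Round 1: Ashgrove=9 Dunmere=18 Elkhorn=17 Juniper=13 → close Elkhorn (overflow 6)
  17÷3 = 5 each, +1 to first 2
Round 2: Ashgrove=15 Dunmere=24 Juniper=18 → close Dunmere (overflow 10)
  24÷2 = 12 each, +1 to first 0
Round 3: Ashgrove=27 Juniper=30 → close Juniper (overflow 20)
  30÷1 = 30 each, +1 to first 0

Closure order: Elkhorn, Dunmere, Juniper
Last habitat: Ashgrove with 57 animals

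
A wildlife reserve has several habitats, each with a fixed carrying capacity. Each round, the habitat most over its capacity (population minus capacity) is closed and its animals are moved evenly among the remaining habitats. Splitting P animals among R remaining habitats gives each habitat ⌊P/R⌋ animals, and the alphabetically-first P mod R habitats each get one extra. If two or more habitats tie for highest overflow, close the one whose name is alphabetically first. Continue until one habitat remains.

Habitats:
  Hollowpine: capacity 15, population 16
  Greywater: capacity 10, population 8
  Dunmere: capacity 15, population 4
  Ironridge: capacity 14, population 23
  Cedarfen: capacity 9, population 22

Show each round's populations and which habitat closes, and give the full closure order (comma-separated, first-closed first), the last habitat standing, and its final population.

Closure order: Cedarfen, Ironridge, Hollowpine, Greywater
Last habitat: Dunmere with 73 animals

Round 1: Cedarfen=22 Dunmere=4 Greywater=8 Hollowpine=16 Ironridge=23 → close Cedarfen (overflow 13)
  22÷4 = 5 each, +1 to first 2
Round 2: Dunmere=10 Greywater=14 Hollowpine=21 Ironridge=28 → close Ironridge (overflow 14)
  28÷3 = 9 each, +1 to first 1
Round 3: Dunmere=20 Greywater=23 Hollowpine=30 → close Hollowpine (overflow 15)
  30÷2 = 15 each, +1 to first 0
Round 4: Dunmere=35 Greywater=38 → close Greywater (overflow 28)
  38÷1 = 38 each, +1 to first 0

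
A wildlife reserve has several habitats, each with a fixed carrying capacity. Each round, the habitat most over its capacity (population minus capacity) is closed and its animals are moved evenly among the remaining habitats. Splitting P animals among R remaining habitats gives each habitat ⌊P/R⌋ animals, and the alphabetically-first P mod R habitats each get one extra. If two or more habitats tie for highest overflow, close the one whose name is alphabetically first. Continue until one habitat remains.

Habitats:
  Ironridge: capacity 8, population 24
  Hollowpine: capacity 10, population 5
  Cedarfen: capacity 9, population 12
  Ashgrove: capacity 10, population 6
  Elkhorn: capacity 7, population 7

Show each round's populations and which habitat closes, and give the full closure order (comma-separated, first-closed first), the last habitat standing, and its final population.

Closure order: Ironridge, Cedarfen, Elkhorn, Ashgrove
Last habitat: Hollowpine with 54 animals

Round 1: Ashgrove=6 Cedarfen=12 Elkhorn=7 Hollowpine=5 Ironridge=24 → close Ironridge (overflow 16)
  24÷4 = 6 each, +1 to first 0
Round 2: Ashgrove=12 Cedarfen=18 Elkhorn=13 Hollowpine=11 → close Cedarfen (overflow 9)
  18÷3 = 6 each, +1 to first 0
Round 3: Ashgrove=18 Elkhorn=19 Hollowpine=17 → close Elkhorn (overflow 12)
  19÷2 = 9 each, +1 to first 1
Round 4: Ashgrove=28 Hollowpine=26 → close Ashgrove (overflow 18)
  28÷1 = 28 each, +1 to first 0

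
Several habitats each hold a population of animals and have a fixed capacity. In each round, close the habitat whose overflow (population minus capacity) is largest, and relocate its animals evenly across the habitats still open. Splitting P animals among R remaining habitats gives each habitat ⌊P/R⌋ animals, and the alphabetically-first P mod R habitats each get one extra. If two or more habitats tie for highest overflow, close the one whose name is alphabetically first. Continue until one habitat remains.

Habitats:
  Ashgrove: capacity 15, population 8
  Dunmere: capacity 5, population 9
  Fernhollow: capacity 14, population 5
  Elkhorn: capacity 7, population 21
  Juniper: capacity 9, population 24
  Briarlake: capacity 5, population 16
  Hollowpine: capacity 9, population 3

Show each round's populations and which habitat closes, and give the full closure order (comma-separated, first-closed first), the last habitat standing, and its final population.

Round 1: Ashgrove=8 Briarlake=16 Dunmere=9 Elkhorn=21 Fernhollow=5 Hollowpine=3 Juniper=24 → close Juniper (overflow 15)
  24÷6 = 4 each, +1 to first 0
Round 2: Ashgrove=12 Briarlake=20 Dunmere=13 Elkhorn=25 Fernhollow=9 Hollowpine=7 → close Elkhorn (overflow 18)
  25÷5 = 5 each, +1 to first 0
Round 3: Ashgrove=17 Briarlake=25 Dunmere=18 Fernhollow=14 Hollowpine=12 → close Briarlake (overflow 20)
  25÷4 = 6 each, +1 to first 1
Round 4: Ashgrove=24 Dunmere=24 Fernhollow=20 Hollowpine=18 → close Dunmere (overflow 19)
  24÷3 = 8 each, +1 to first 0
Round 5: Ashgrove=32 Fernhollow=28 Hollowpine=26 → close Ashgrove (overflow 17)
  32÷2 = 16 each, +1 to first 0
Round 6: Fernhollow=44 Hollowpine=42 → close Hollowpine (overflow 33)
  42÷1 = 42 each, +1 to first 0

Closure order: Juniper, Elkhorn, Briarlake, Dunmere, Ashgrove, Hollowpine
Last habitat: Fernhollow with 86 animals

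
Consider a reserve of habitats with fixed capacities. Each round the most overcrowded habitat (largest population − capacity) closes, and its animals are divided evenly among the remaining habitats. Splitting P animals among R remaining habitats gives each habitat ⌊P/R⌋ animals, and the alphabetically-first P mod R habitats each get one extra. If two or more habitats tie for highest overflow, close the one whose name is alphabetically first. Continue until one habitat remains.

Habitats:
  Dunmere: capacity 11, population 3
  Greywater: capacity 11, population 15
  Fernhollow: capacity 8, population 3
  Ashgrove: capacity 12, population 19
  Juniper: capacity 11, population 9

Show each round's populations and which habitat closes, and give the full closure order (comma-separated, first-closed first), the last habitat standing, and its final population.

Round 1: Ashgrove=19 Dunmere=3 Fernhollow=3 Greywater=15 Juniper=9 → close Ashgrove (overflow 7)
  19÷4 = 4 each, +1 to first 3
Round 2: Dunmere=8 Fernhollow=8 Greywater=20 Juniper=13 → close Greywater (overflow 9)
  20÷3 = 6 each, +1 to first 2
Round 3: Dunmere=15 Fernhollow=15 Juniper=19 → close Juniper (overflow 8)
  19÷2 = 9 each, +1 to first 1
Round 4: Dunmere=25 Fernhollow=24 → close Fernhollow (overflow 16)
  24÷1 = 24 each, +1 to first 0

Closure order: Ashgrove, Greywater, Juniper, Fernhollow
Last habitat: Dunmere with 49 animals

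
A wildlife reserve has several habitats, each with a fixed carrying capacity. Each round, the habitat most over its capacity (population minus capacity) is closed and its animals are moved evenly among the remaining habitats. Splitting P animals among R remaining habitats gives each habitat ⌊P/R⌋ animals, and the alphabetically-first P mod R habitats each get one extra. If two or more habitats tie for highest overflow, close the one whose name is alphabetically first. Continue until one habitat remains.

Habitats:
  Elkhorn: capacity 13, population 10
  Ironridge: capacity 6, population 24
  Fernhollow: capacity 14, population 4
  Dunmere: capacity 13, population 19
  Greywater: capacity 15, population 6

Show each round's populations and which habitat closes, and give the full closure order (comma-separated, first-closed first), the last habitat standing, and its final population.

Closure order: Ironridge, Dunmere, Elkhorn, Fernhollow
Last habitat: Greywater with 63 animals

Round 1: Dunmere=19 Elkhorn=10 Fernhollow=4 Greywater=6 Ironridge=24 → close Ironridge (overflow 18)
  24÷4 = 6 each, +1 to first 0
Round 2: Dunmere=25 Elkhorn=16 Fernhollow=10 Greywater=12 → close Dunmere (overflow 12)
  25÷3 = 8 each, +1 to first 1
Round 3: Elkhorn=25 Fernhollow=18 Greywater=20 → close Elkhorn (overflow 12)
  25÷2 = 12 each, +1 to first 1
Round 4: Fernhollow=31 Greywater=32 → close Fernhollow (overflow 17)
  31÷1 = 31 each, +1 to first 0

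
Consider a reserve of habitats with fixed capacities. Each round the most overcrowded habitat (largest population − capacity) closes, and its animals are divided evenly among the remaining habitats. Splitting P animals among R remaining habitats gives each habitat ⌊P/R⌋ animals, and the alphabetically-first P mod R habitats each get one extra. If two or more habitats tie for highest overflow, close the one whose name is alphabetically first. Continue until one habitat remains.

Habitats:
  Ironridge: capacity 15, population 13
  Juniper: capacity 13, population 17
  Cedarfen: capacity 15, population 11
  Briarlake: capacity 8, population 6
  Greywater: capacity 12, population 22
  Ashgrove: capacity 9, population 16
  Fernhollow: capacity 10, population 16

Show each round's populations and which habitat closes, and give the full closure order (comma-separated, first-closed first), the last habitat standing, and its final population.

Round 1: Ashgrove=16 Briarlake=6 Cedarfen=11 Fernhollow=16 Greywater=22 Ironridge=13 Juniper=17 → close Greywater (overflow 10)
  22÷6 = 3 each, +1 to first 4
Round 2: Ashgrove=20 Briarlake=10 Cedarfen=15 Fernhollow=20 Ironridge=16 Juniper=20 → close Ashgrove (overflow 11)
  20÷5 = 4 each, +1 to first 0
Round 3: Briarlake=14 Cedarfen=19 Fernhollow=24 Ironridge=20 Juniper=24 → close Fernhollow (overflow 14)
  24÷4 = 6 each, +1 to first 0
Round 4: Briarlake=20 Cedarfen=25 Ironridge=26 Juniper=30 → close Juniper (overflow 17)
  30÷3 = 10 each, +1 to first 0
Round 5: Briarlake=30 Cedarfen=35 Ironridge=36 → close Briarlake (overflow 22)
  30÷2 = 15 each, +1 to first 0
Round 6: Cedarfen=50 Ironridge=51 → close Ironridge (overflow 36)
  51÷1 = 51 each, +1 to first 0

Closure order: Greywater, Ashgrove, Fernhollow, Juniper, Briarlake, Ironridge
Last habitat: Cedarfen with 101 animals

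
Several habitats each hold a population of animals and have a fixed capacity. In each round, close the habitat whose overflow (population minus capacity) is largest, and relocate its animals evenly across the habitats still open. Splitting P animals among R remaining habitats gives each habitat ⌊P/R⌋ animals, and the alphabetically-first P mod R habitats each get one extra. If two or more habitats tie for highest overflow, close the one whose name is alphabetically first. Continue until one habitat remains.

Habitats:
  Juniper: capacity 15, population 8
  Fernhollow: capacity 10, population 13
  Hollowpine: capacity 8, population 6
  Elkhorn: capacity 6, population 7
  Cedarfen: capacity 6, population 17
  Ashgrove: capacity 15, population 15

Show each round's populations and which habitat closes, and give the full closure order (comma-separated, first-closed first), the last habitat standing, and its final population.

Closure order: Cedarfen, Fernhollow, Elkhorn, Ashgrove, Hollowpine
Last habitat: Juniper with 66 animals

Round 1: Ashgrove=15 Cedarfen=17 Elkhorn=7 Fernhollow=13 Hollowpine=6 Juniper=8 → close Cedarfen (overflow 11)
  17÷5 = 3 each, +1 to first 2
Round 2: Ashgrove=19 Elkhorn=11 Fernhollow=16 Hollowpine=9 Juniper=11 → close Fernhollow (overflow 6)
  16÷4 = 4 each, +1 to first 0
Round 3: Ashgrove=23 Elkhorn=15 Hollowpine=13 Juniper=15 → close Elkhorn (overflow 9)
  15÷3 = 5 each, +1 to first 0
Round 4: Ashgrove=28 Hollowpine=18 Juniper=20 → close Ashgrove (overflow 13)
  28÷2 = 14 each, +1 to first 0
Round 5: Hollowpine=32 Juniper=34 → close Hollowpine (overflow 24)
  32÷1 = 32 each, +1 to first 0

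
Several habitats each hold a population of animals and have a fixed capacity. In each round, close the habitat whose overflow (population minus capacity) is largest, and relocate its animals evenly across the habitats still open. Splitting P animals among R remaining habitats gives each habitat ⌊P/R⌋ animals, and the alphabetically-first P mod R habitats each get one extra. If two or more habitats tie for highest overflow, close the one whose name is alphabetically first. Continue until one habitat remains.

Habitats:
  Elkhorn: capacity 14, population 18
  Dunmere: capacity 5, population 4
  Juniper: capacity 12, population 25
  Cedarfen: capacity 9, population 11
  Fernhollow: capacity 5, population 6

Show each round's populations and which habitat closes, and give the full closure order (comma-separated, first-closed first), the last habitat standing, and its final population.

Round 1: Cedarfen=11 Dunmere=4 Elkhorn=18 Fernhollow=6 Juniper=25 → close Juniper (overflow 13)
  25÷4 = 6 each, +1 to first 1
Round 2: Cedarfen=18 Dunmere=10 Elkhorn=24 Fernhollow=12 → close Elkhorn (overflow 10)
  24÷3 = 8 each, +1 to first 0
Round 3: Cedarfen=26 Dunmere=18 Fernhollow=20 → close Cedarfen (overflow 17)
  26÷2 = 13 each, +1 to first 0
Round 4: Dunmere=31 Fernhollow=33 → close Fernhollow (overflow 28)
  33÷1 = 33 each, +1 to first 0

Closure order: Juniper, Elkhorn, Cedarfen, Fernhollow
Last habitat: Dunmere with 64 animals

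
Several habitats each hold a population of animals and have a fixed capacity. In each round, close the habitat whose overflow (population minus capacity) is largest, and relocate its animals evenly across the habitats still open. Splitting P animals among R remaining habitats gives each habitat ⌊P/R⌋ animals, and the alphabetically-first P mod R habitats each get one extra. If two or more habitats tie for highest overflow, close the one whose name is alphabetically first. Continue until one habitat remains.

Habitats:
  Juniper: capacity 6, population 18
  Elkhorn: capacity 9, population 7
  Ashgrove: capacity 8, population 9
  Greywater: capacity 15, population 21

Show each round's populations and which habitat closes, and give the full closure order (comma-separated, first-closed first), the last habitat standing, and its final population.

Closure order: Juniper, Greywater, Ashgrove
Last habitat: Elkhorn with 55 animals

Round 1: Ashgrove=9 Elkhorn=7 Greywater=21 Juniper=18 → close Juniper (overflow 12)
  18÷3 = 6 each, +1 to first 0
Round 2: Ashgrove=15 Elkhorn=13 Greywater=27 → close Greywater (overflow 12)
  27÷2 = 13 each, +1 to first 1
Round 3: Ashgrove=29 Elkhorn=26 → close Ashgrove (overflow 21)
  29÷1 = 29 each, +1 to first 0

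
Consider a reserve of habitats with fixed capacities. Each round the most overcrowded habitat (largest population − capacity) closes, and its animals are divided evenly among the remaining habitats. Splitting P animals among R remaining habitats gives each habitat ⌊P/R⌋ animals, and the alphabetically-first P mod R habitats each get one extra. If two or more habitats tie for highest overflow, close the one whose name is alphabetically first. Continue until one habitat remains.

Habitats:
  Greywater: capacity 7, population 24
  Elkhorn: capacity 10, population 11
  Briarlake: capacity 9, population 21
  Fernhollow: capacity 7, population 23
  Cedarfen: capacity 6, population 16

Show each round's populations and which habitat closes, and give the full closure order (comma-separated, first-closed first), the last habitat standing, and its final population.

Round 1: Briarlake=21 Cedarfen=16 Elkhorn=11 Fernhollow=23 Greywater=24 → close Greywater (overflow 17)
  24÷4 = 6 each, +1 to first 0
Round 2: Briarlake=27 Cedarfen=22 Elkhorn=17 Fernhollow=29 → close Fernhollow (overflow 22)
  29÷3 = 9 each, +1 to first 2
Round 3: Briarlake=37 Cedarfen=32 Elkhorn=26 → close Briarlake (overflow 28)
  37÷2 = 18 each, +1 to first 1
Round 4: Cedarfen=51 Elkhorn=44 → close Cedarfen (overflow 45)
  51÷1 = 51 each, +1 to first 0

Closure order: Greywater, Fernhollow, Briarlake, Cedarfen
Last habitat: Elkhorn with 95 animals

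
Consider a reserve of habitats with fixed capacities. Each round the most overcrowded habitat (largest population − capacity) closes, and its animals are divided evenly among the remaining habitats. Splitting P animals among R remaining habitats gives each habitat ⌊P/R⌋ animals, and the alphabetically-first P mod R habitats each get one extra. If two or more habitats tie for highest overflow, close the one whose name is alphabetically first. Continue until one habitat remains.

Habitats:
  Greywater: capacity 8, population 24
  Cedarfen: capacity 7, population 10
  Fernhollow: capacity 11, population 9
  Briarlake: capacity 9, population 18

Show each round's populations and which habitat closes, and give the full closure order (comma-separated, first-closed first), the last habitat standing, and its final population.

Round 1: Briarlake=18 Cedarfen=10 Fernhollow=9 Greywater=24 → close Greywater (overflow 16)
  24÷3 = 8 each, +1 to first 0
Round 2: Briarlake=26 Cedarfen=18 Fernhollow=17 → close Briarlake (overflow 17)
  26÷2 = 13 each, +1 to first 0
Round 3: Cedarfen=31 Fernhollow=30 → close Cedarfen (overflow 24)
  31÷1 = 31 each, +1 to first 0

Closure order: Greywater, Briarlake, Cedarfen
Last habitat: Fernhollow with 61 animals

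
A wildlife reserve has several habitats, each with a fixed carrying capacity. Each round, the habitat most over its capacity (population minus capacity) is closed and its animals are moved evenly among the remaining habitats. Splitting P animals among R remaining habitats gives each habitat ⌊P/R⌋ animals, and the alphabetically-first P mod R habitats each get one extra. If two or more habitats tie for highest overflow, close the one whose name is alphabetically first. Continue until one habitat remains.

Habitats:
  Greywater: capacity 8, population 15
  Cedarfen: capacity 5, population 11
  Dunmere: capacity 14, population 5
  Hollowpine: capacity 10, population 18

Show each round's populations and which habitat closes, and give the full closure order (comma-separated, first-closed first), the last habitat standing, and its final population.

Closure order: Hollowpine, Greywater, Cedarfen
Last habitat: Dunmere with 49 animals

Round 1: Cedarfen=11 Dunmere=5 Greywater=15 Hollowpine=18 → close Hollowpine (overflow 8)
  18÷3 = 6 each, +1 to first 0
Round 2: Cedarfen=17 Dunmere=11 Greywater=21 → close Greywater (overflow 13)
  21÷2 = 10 each, +1 to first 1
Round 3: Cedarfen=28 Dunmere=21 → close Cedarfen (overflow 23)
  28÷1 = 28 each, +1 to first 0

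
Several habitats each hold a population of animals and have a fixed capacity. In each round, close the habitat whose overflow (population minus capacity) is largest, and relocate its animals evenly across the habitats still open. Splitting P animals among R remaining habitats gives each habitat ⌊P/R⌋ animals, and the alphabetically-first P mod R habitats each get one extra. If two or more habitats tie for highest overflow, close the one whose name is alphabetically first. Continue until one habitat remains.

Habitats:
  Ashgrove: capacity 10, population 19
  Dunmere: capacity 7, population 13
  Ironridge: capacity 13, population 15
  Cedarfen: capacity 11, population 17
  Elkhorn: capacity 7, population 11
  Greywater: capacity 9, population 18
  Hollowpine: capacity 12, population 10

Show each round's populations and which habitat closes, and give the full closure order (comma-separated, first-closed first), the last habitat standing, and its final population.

Closure order: Ashgrove, Greywater, Cedarfen, Dunmere, Elkhorn, Ironridge
Last habitat: Hollowpine with 103 animals

Round 1: Ashgrove=19 Cedarfen=17 Dunmere=13 Elkhorn=11 Greywater=18 Hollowpine=10 Ironridge=15 → close Ashgrove (overflow 9)
  19÷6 = 3 each, +1 to first 1
Round 2: Cedarfen=21 Dunmere=16 Elkhorn=14 Greywater=21 Hollowpine=13 Ironridge=18 → close Greywater (overflow 12)
  21÷5 = 4 each, +1 to first 1
Round 3: Cedarfen=26 Dunmere=20 Elkhorn=18 Hollowpine=17 Ironridge=22 → close Cedarfen (overflow 15)
  26÷4 = 6 each, +1 to first 2
Round 4: Dunmere=27 Elkhorn=25 Hollowpine=23 Ironridge=28 → close Dunmere (overflow 20)
  27÷3 = 9 each, +1 to first 0
Round 5: Elkhorn=34 Hollowpine=32 Ironridge=37 → close Elkhorn (overflow 27)
  34÷2 = 17 each, +1 to first 0
Round 6: Hollowpine=49 Ironridge=54 → close Ironridge (overflow 41)
  54÷1 = 54 each, +1 to first 0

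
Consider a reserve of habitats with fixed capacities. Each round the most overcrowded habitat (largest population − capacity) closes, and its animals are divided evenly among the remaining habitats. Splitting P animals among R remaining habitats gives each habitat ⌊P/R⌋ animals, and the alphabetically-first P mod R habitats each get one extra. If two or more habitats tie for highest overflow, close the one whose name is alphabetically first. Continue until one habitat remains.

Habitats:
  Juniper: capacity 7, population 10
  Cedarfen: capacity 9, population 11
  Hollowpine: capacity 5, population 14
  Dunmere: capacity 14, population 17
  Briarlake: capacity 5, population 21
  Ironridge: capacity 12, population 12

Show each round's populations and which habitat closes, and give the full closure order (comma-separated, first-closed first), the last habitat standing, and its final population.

Closure order: Briarlake, Hollowpine, Cedarfen, Dunmere, Juniper
Last habitat: Ironridge with 85 animals

Round 1: Briarlake=21 Cedarfen=11 Dunmere=17 Hollowpine=14 Ironridge=12 Juniper=10 → close Briarlake (overflow 16)
  21÷5 = 4 each, +1 to first 1
Round 2: Cedarfen=16 Dunmere=21 Hollowpine=18 Ironridge=16 Juniper=14 → close Hollowpine (overflow 13)
  18÷4 = 4 each, +1 to first 2
Round 3: Cedarfen=21 Dunmere=26 Ironridge=20 Juniper=18 → close Cedarfen (overflow 12)
  21÷3 = 7 each, +1 to first 0
Round 4: Dunmere=33 Ironridge=27 Juniper=25 → close Dunmere (overflow 19)
  33÷2 = 16 each, +1 to first 1
Round 5: Ironridge=44 Juniper=41 → close Juniper (overflow 34)
  41÷1 = 41 each, +1 to first 0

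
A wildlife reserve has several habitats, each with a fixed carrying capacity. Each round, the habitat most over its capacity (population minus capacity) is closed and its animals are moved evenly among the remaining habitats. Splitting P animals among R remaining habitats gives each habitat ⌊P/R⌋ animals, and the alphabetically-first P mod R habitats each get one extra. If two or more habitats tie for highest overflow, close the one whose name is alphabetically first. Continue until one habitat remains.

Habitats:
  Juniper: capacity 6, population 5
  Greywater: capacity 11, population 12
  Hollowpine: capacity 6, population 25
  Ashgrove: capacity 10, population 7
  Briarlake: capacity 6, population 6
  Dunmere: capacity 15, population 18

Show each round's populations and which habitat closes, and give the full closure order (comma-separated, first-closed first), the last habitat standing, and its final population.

Round 1: Ashgrove=7 Briarlake=6 Dunmere=18 Greywater=12 Hollowpine=25 Juniper=5 → close Hollowpine (overflow 19)
  25÷5 = 5 each, +1 to first 0
Round 2: Ashgrove=12 Briarlake=11 Dunmere=23 Greywater=17 Juniper=10 → close Dunmere (overflow 8)
  23÷4 = 5 each, +1 to first 3
Round 3: Ashgrove=18 Briarlake=17 Greywater=23 Juniper=15 → close Greywater (overflow 12)
  23÷3 = 7 each, +1 to first 2
Round 4: Ashgrove=26 Briarlake=25 Juniper=22 → close Briarlake (overflow 19)
  25÷2 = 12 each, +1 to first 1
Round 5: Ashgrove=39 Juniper=34 → close Ashgrove (overflow 29)
  39÷1 = 39 each, +1 to first 0

Closure order: Hollowpine, Dunmere, Greywater, Briarlake, Ashgrove
Last habitat: Juniper with 73 animals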